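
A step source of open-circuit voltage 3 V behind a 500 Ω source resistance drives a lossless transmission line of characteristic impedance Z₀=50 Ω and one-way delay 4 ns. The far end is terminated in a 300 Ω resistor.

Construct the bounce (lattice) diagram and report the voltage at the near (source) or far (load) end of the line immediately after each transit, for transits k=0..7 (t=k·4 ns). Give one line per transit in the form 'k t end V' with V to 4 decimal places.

0 0 source 0.2727
1 4 load 0.4675
2 8 source 0.6269
3 12 load 0.7408
4 16 source 0.8339
5 20 load 0.9004
6 24 source 0.9549
7 28 load 0.9938

Γ_L=0.714286, Γ_S=0.818182; launch V₁=3·50/550=0.272727
k=0 src: V=0.2727
k=1 load: inc=0.272727, refl=0.272727·0.714286=0.1948; V=0.000000+0.272727+0.194805=0.4675
k=2 src: inc=0.194805, refl=0.194805·0.818182=0.1594; V=0.272727+0.194805+0.159386=0.6269
k=3 load: inc=0.159386, refl=0.159386·0.714286=0.1138; V=0.467532+0.159386+0.113847=0.7408
k=4 src: inc=0.113847, refl=0.113847·0.818182=0.0931; V=0.626919+0.113847+0.093148=0.8339
k=5 load: inc=0.093148, refl=0.093148·0.714286=0.0665; V=0.740766+0.093148+0.066534=0.9004
k=6 src: inc=0.066534, refl=0.066534·0.818182=0.0544; V=0.833913+0.066534+0.054437=0.9549
k=7 load: inc=0.054437, refl=0.054437·0.714286=0.0389; V=0.900448+0.054437+0.038884=0.9938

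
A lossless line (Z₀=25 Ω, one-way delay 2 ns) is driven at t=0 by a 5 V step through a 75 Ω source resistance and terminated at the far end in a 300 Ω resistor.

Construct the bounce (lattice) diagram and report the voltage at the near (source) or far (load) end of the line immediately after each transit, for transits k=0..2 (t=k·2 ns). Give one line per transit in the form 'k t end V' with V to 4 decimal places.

0 0 source 1.2500
1 2 load 2.3077
2 4 source 2.8365

Γ_L=0.846154, Γ_S=0.500000; launch V₁=5·25/100=1.250000
k=0 src: V=1.2500
k=1 load: inc=1.250000, refl=1.250000·0.846154=1.0577; V=0.000000+1.250000+1.057692=2.3077
k=2 src: inc=1.057692, refl=1.057692·0.500000=0.5288; V=1.250000+1.057692+0.528846=2.8365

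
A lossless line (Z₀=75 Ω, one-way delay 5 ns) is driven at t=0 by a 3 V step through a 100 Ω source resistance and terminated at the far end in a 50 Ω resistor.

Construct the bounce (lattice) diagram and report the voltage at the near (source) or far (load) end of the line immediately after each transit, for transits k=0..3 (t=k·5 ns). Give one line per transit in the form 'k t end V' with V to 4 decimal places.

Γ_L=-0.200000, Γ_S=0.142857; launch V₁=3·75/175=1.285714
k=0 src: V=1.2857
k=1 load: inc=1.285714, refl=1.285714·-0.200000=-0.2571; V=0.000000+1.285714+-0.257143=1.0286
k=2 src: inc=-0.257143, refl=-0.257143·0.142857=-0.0367; V=1.285714+-0.257143+-0.036735=0.9918
k=3 load: inc=-0.036735, refl=-0.036735·-0.200000=0.0073; V=1.028571+-0.036735+0.007347=0.9992

0 0 source 1.2857
1 5 load 1.0286
2 10 source 0.9918
3 15 load 0.9992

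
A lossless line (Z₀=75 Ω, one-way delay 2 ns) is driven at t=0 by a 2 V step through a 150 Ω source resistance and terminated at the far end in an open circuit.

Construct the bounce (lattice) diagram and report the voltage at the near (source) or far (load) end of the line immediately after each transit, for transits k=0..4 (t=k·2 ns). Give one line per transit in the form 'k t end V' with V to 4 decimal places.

Γ_L=1.000000, Γ_S=0.333333; launch V₁=2·75/225=0.666667
k=0 src: V=0.6667
k=1 load: inc=0.666667, refl=0.666667·1.000000=0.6667; V=0.000000+0.666667+0.666667=1.3333
k=2 src: inc=0.666667, refl=0.666667·0.333333=0.2222; V=0.666667+0.666667+0.222222=1.5556
k=3 load: inc=0.222222, refl=0.222222·1.000000=0.2222; V=1.333333+0.222222+0.222222=1.7778
k=4 src: inc=0.222222, refl=0.222222·0.333333=0.0741; V=1.555556+0.222222+0.074074=1.8519

0 0 source 0.6667
1 2 load 1.3333
2 4 source 1.5556
3 6 load 1.7778
4 8 source 1.8519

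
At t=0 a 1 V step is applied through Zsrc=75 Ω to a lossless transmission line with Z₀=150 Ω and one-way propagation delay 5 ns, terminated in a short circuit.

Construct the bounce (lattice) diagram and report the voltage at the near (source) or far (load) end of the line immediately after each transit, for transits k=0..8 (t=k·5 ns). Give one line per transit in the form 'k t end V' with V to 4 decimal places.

Γ_L=-1.000000, Γ_S=-0.333333; launch V₁=1·150/225=0.666667
k=0 src: V=0.6667
k=1 load: inc=0.666667, refl=0.666667·-1.000000=-0.6667; V=0.000000+0.666667+-0.666667=0.0000
k=2 src: inc=-0.666667, refl=-0.666667·-0.333333=0.2222; V=0.666667+-0.666667+0.222222=0.2222
k=3 load: inc=0.222222, refl=0.222222·-1.000000=-0.2222; V=0.000000+0.222222+-0.222222=0.0000
k=4 src: inc=-0.222222, refl=-0.222222·-0.333333=0.0741; V=0.222222+-0.222222+0.074074=0.0741
k=5 load: inc=0.074074, refl=0.074074·-1.000000=-0.0741; V=0.000000+0.074074+-0.074074=0.0000
k=6 src: inc=-0.074074, refl=-0.074074·-0.333333=0.0247; V=0.074074+-0.074074+0.024691=0.0247
k=7 load: inc=0.024691, refl=0.024691·-1.000000=-0.0247; V=0.000000+0.024691+-0.024691=0.0000
k=8 src: inc=-0.024691, refl=-0.024691·-0.333333=0.0082; V=0.024691+-0.024691+0.008230=0.0082

0 0 source 0.6667
1 5 load 0.0000
2 10 source 0.2222
3 15 load 0.0000
4 20 source 0.0741
5 25 load 0.0000
6 30 source 0.0247
7 35 load 0.0000
8 40 source 0.0082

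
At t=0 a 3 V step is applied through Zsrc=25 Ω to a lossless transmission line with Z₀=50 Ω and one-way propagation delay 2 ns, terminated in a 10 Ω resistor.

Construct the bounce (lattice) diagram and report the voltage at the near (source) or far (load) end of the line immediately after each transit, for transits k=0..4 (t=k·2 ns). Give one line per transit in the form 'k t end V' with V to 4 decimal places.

Γ_L=-0.666667, Γ_S=-0.333333; launch V₁=3·50/75=2.000000
k=0 src: V=2.0000
k=1 load: inc=2.000000, refl=2.000000·-0.666667=-1.3333; V=0.000000+2.000000+-1.333333=0.6667
k=2 src: inc=-1.333333, refl=-1.333333·-0.333333=0.4444; V=2.000000+-1.333333+0.444444=1.1111
k=3 load: inc=0.444444, refl=0.444444·-0.666667=-0.2963; V=0.666667+0.444444+-0.296296=0.8148
k=4 src: inc=-0.296296, refl=-0.296296·-0.333333=0.0988; V=1.111111+-0.296296+0.098765=0.9136

0 0 source 2.0000
1 2 load 0.6667
2 4 source 1.1111
3 6 load 0.8148
4 8 source 0.9136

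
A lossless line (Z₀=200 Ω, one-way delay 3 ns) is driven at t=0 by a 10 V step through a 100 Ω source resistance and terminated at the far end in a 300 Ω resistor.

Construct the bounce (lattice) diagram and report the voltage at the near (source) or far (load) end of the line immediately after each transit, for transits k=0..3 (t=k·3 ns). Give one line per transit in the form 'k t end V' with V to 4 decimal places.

Γ_L=0.200000, Γ_S=-0.333333; launch V₁=10·200/300=6.666667
k=0 src: V=6.6667
k=1 load: inc=6.666667, refl=6.666667·0.200000=1.3333; V=0.000000+6.666667+1.333333=8.0000
k=2 src: inc=1.333333, refl=1.333333·-0.333333=-0.4444; V=6.666667+1.333333+-0.444444=7.5556
k=3 load: inc=-0.444444, refl=-0.444444·0.200000=-0.0889; V=8.000000+-0.444444+-0.088889=7.4667

0 0 source 6.6667
1 3 load 8.0000
2 6 source 7.5556
3 9 load 7.4667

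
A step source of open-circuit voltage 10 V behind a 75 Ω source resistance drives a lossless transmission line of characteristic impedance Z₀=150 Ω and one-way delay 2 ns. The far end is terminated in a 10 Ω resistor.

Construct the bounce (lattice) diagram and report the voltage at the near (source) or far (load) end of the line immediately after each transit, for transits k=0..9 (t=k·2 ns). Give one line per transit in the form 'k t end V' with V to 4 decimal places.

Γ_L=-0.875000, Γ_S=-0.333333; launch V₁=10·150/225=6.666667
k=0 src: V=6.6667
k=1 load: inc=6.666667, refl=6.666667·-0.875000=-5.8333; V=0.000000+6.666667+-5.833333=0.8333
k=2 src: inc=-5.833333, refl=-5.833333·-0.333333=1.9444; V=6.666667+-5.833333+1.944444=2.7778
k=3 load: inc=1.944444, refl=1.944444·-0.875000=-1.7014; V=0.833333+1.944444+-1.701389=1.0764
k=4 src: inc=-1.701389, refl=-1.701389·-0.333333=0.5671; V=2.777778+-1.701389+0.567130=1.6435
k=5 load: inc=0.567130, refl=0.567130·-0.875000=-0.4962; V=1.076389+0.567130+-0.496238=1.1473
k=6 src: inc=-0.496238, refl=-0.496238·-0.333333=0.1654; V=1.643519+-0.496238+0.165413=1.3127
k=7 load: inc=0.165413, refl=0.165413·-0.875000=-0.1447; V=1.147280+0.165413+-0.144736=1.1680
k=8 src: inc=-0.144736, refl=-0.144736·-0.333333=0.0482; V=1.312693+-0.144736+0.048245=1.2162
k=9 load: inc=0.048245, refl=0.048245·-0.875000=-0.0422; V=1.167957+0.048245+-0.042215=1.1740

0 0 source 6.6667
1 2 load 0.8333
2 4 source 2.7778
3 6 load 1.0764
4 8 source 1.6435
5 10 load 1.1473
6 12 source 1.3127
7 14 load 1.1680
8 16 source 1.2162
9 18 load 1.1740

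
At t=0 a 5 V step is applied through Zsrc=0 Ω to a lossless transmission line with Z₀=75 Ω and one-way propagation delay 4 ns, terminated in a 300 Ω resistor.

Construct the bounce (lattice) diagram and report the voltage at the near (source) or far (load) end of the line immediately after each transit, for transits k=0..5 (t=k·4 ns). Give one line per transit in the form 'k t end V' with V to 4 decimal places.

0 0 source 5.0000
1 4 load 8.0000
2 8 source 5.0000
3 12 load 3.2000
4 16 source 5.0000
5 20 load 6.0800

Γ_L=0.600000, Γ_S=-1.000000; launch V₁=5·75/75=5.000000
k=0 src: V=5.0000
k=1 load: inc=5.000000, refl=5.000000·0.600000=3.0000; V=0.000000+5.000000+3.000000=8.0000
k=2 src: inc=3.000000, refl=3.000000·-1.000000=-3.0000; V=5.000000+3.000000+-3.000000=5.0000
k=3 load: inc=-3.000000, refl=-3.000000·0.600000=-1.8000; V=8.000000+-3.000000+-1.800000=3.2000
k=4 src: inc=-1.800000, refl=-1.800000·-1.000000=1.8000; V=5.000000+-1.800000+1.800000=5.0000
k=5 load: inc=1.800000, refl=1.800000·0.600000=1.0800; V=3.200000+1.800000+1.080000=6.0800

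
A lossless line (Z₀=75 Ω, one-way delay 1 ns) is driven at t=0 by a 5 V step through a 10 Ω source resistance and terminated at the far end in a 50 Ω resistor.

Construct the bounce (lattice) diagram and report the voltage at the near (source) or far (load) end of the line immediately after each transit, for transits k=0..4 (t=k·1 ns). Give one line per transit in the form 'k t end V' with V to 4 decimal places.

Γ_L=-0.200000, Γ_S=-0.764706; launch V₁=5·75/85=4.411765
k=0 src: V=4.4118
k=1 load: inc=4.411765, refl=4.411765·-0.200000=-0.8824; V=0.000000+4.411765+-0.882353=3.5294
k=2 src: inc=-0.882353, refl=-0.882353·-0.764706=0.6747; V=4.411765+-0.882353+0.674740=4.2042
k=3 load: inc=0.674740, refl=0.674740·-0.200000=-0.1349; V=3.529412+0.674740+-0.134948=4.0692
k=4 src: inc=-0.134948, refl=-0.134948·-0.764706=0.1032; V=4.204152+-0.134948+0.103196=4.1724

0 0 source 4.4118
1 1 load 3.5294
2 2 source 4.2042
3 3 load 4.0692
4 4 source 4.1724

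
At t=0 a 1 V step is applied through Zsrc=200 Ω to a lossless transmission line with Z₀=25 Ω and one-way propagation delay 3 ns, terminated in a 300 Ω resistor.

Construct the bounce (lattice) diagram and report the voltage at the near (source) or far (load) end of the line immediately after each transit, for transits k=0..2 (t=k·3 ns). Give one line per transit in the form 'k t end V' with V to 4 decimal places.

0 0 source 0.1111
1 3 load 0.2051
2 6 source 0.2783

Γ_L=0.846154, Γ_S=0.777778; launch V₁=1·25/225=0.111111
k=0 src: V=0.1111
k=1 load: inc=0.111111, refl=0.111111·0.846154=0.0940; V=0.000000+0.111111+0.094017=0.2051
k=2 src: inc=0.094017, refl=0.094017·0.777778=0.0731; V=0.111111+0.094017+0.073124=0.2783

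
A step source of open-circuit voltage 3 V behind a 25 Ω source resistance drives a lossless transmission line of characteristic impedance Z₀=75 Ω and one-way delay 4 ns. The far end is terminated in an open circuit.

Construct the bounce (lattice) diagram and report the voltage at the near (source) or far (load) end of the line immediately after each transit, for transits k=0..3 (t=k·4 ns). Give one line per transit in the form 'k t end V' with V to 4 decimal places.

Γ_L=1.000000, Γ_S=-0.500000; launch V₁=3·75/100=2.250000
k=0 src: V=2.2500
k=1 load: inc=2.250000, refl=2.250000·1.000000=2.2500; V=0.000000+2.250000+2.250000=4.5000
k=2 src: inc=2.250000, refl=2.250000·-0.500000=-1.1250; V=2.250000+2.250000+-1.125000=3.3750
k=3 load: inc=-1.125000, refl=-1.125000·1.000000=-1.1250; V=4.500000+-1.125000+-1.125000=2.2500

0 0 source 2.2500
1 4 load 4.5000
2 8 source 3.3750
3 12 load 2.2500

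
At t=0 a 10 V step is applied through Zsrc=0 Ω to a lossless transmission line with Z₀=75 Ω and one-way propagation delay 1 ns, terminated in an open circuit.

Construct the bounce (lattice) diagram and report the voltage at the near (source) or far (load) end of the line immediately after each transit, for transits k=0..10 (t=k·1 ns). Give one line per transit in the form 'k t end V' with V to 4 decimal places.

0 0 source 10.0000
1 1 load 20.0000
2 2 source 10.0000
3 3 load 0.0000
4 4 source 10.0000
5 5 load 20.0000
6 6 source 10.0000
7 7 load 0.0000
8 8 source 10.0000
9 9 load 20.0000
10 10 source 10.0000

Γ_L=1.000000, Γ_S=-1.000000; launch V₁=10·75/75=10.000000
k=0 src: V=10.0000
k=1 load: inc=10.000000, refl=10.000000·1.000000=10.0000; V=0.000000+10.000000+10.000000=20.0000
k=2 src: inc=10.000000, refl=10.000000·-1.000000=-10.0000; V=10.000000+10.000000+-10.000000=10.0000
k=3 load: inc=-10.000000, refl=-10.000000·1.000000=-10.0000; V=20.000000+-10.000000+-10.000000=0.0000
k=4 src: inc=-10.000000, refl=-10.000000·-1.000000=10.0000; V=10.000000+-10.000000+10.000000=10.0000
k=5 load: inc=10.000000, refl=10.000000·1.000000=10.0000; V=0.000000+10.000000+10.000000=20.0000
k=6 src: inc=10.000000, refl=10.000000·-1.000000=-10.0000; V=10.000000+10.000000+-10.000000=10.0000
k=7 load: inc=-10.000000, refl=-10.000000·1.000000=-10.0000; V=20.000000+-10.000000+-10.000000=0.0000
k=8 src: inc=-10.000000, refl=-10.000000·-1.000000=10.0000; V=10.000000+-10.000000+10.000000=10.0000
k=9 load: inc=10.000000, refl=10.000000·1.000000=10.0000; V=0.000000+10.000000+10.000000=20.0000
k=10 src: inc=10.000000, refl=10.000000·-1.000000=-10.0000; V=10.000000+10.000000+-10.000000=10.0000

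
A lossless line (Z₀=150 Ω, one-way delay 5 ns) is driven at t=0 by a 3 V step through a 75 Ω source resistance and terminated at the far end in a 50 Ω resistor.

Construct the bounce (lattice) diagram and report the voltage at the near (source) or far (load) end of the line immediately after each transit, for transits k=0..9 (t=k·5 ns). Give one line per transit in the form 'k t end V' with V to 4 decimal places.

Γ_L=-0.500000, Γ_S=-0.333333; launch V₁=3·150/225=2.000000
k=0 src: V=2.0000
k=1 load: inc=2.000000, refl=2.000000·-0.500000=-1.0000; V=0.000000+2.000000+-1.000000=1.0000
k=2 src: inc=-1.000000, refl=-1.000000·-0.333333=0.3333; V=2.000000+-1.000000+0.333333=1.3333
k=3 load: inc=0.333333, refl=0.333333·-0.500000=-0.1667; V=1.000000+0.333333+-0.166667=1.1667
k=4 src: inc=-0.166667, refl=-0.166667·-0.333333=0.0556; V=1.333333+-0.166667+0.055556=1.2222
k=5 load: inc=0.055556, refl=0.055556·-0.500000=-0.0278; V=1.166667+0.055556+-0.027778=1.1944
k=6 src: inc=-0.027778, refl=-0.027778·-0.333333=0.0093; V=1.222222+-0.027778+0.009259=1.2037
k=7 load: inc=0.009259, refl=0.009259·-0.500000=-0.0046; V=1.194444+0.009259+-0.004630=1.1991
k=8 src: inc=-0.004630, refl=-0.004630·-0.333333=0.0015; V=1.203704+-0.004630+0.001543=1.2006
k=9 load: inc=0.001543, refl=0.001543·-0.500000=-0.0008; V=1.199074+0.001543+-0.000772=1.1998

0 0 source 2.0000
1 5 load 1.0000
2 10 source 1.3333
3 15 load 1.1667
4 20 source 1.2222
5 25 load 1.1944
6 30 source 1.2037
7 35 load 1.1991
8 40 source 1.2006
9 45 load 1.1998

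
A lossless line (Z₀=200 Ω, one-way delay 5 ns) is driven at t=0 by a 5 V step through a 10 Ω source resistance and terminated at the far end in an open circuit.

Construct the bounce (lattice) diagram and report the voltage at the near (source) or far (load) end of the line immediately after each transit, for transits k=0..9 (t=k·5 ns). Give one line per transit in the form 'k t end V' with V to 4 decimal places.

0 0 source 4.7619
1 5 load 9.5238
2 10 source 5.2154
3 15 load 0.9070
4 20 source 4.8051
5 25 load 8.7032
6 30 source 5.1763
7 35 load 1.6495
8 40 source 4.8405
9 45 load 8.0314

Γ_L=1.000000, Γ_S=-0.904762; launch V₁=5·200/210=4.761905
k=0 src: V=4.7619
k=1 load: inc=4.761905, refl=4.761905·1.000000=4.7619; V=0.000000+4.761905+4.761905=9.5238
k=2 src: inc=4.761905, refl=4.761905·-0.904762=-4.3084; V=4.761905+4.761905+-4.308390=5.2154
k=3 load: inc=-4.308390, refl=-4.308390·1.000000=-4.3084; V=9.523810+-4.308390+-4.308390=0.9070
k=4 src: inc=-4.308390, refl=-4.308390·-0.904762=3.8981; V=5.215420+-4.308390+3.898067=4.8051
k=5 load: inc=3.898067, refl=3.898067·1.000000=3.8981; V=0.907029+3.898067+3.898067=8.7032
k=6 src: inc=3.898067, refl=3.898067·-0.904762=-3.5268; V=4.805097+3.898067+-3.526823=5.1763
k=7 load: inc=-3.526823, refl=-3.526823·1.000000=-3.5268; V=8.703164+-3.526823+-3.526823=1.6495
k=8 src: inc=-3.526823, refl=-3.526823·-0.904762=3.1909; V=5.176341+-3.526823+3.190935=4.8405
k=9 load: inc=3.190935, refl=3.190935·1.000000=3.1909; V=1.649518+3.190935+3.190935=8.0314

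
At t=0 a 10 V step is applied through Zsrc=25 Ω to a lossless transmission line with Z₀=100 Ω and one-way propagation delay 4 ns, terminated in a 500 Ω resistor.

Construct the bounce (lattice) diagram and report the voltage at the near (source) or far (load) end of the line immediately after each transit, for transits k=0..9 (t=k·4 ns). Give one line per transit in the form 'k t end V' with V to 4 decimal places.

0 0 source 8.0000
1 4 load 13.3333
2 8 source 10.1333
3 12 load 8.0000
4 16 source 9.2800
5 20 load 10.1333
6 24 source 9.6213
7 28 load 9.2800
8 32 source 9.4848
9 36 load 9.6213

Γ_L=0.666667, Γ_S=-0.600000; launch V₁=10·100/125=8.000000
k=0 src: V=8.0000
k=1 load: inc=8.000000, refl=8.000000·0.666667=5.3333; V=0.000000+8.000000+5.333333=13.3333
k=2 src: inc=5.333333, refl=5.333333·-0.600000=-3.2000; V=8.000000+5.333333+-3.200000=10.1333
k=3 load: inc=-3.200000, refl=-3.200000·0.666667=-2.1333; V=13.333333+-3.200000+-2.133333=8.0000
k=4 src: inc=-2.133333, refl=-2.133333·-0.600000=1.2800; V=10.133333+-2.133333+1.280000=9.2800
k=5 load: inc=1.280000, refl=1.280000·0.666667=0.8533; V=8.000000+1.280000+0.853333=10.1333
k=6 src: inc=0.853333, refl=0.853333·-0.600000=-0.5120; V=9.280000+0.853333+-0.512000=9.6213
k=7 load: inc=-0.512000, refl=-0.512000·0.666667=-0.3413; V=10.133333+-0.512000+-0.341333=9.2800
k=8 src: inc=-0.341333, refl=-0.341333·-0.600000=0.2048; V=9.621333+-0.341333+0.204800=9.4848
k=9 load: inc=0.204800, refl=0.204800·0.666667=0.1365; V=9.280000+0.204800+0.136533=9.6213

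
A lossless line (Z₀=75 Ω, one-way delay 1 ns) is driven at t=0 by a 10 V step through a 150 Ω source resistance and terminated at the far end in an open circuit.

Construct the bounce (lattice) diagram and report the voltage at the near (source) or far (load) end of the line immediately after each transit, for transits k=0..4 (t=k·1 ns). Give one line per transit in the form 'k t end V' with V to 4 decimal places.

0 0 source 3.3333
1 1 load 6.6667
2 2 source 7.7778
3 3 load 8.8889
4 4 source 9.2593

Γ_L=1.000000, Γ_S=0.333333; launch V₁=10·75/225=3.333333
k=0 src: V=3.3333
k=1 load: inc=3.333333, refl=3.333333·1.000000=3.3333; V=0.000000+3.333333+3.333333=6.6667
k=2 src: inc=3.333333, refl=3.333333·0.333333=1.1111; V=3.333333+3.333333+1.111111=7.7778
k=3 load: inc=1.111111, refl=1.111111·1.000000=1.1111; V=6.666667+1.111111+1.111111=8.8889
k=4 src: inc=1.111111, refl=1.111111·0.333333=0.3704; V=7.777778+1.111111+0.370370=9.2593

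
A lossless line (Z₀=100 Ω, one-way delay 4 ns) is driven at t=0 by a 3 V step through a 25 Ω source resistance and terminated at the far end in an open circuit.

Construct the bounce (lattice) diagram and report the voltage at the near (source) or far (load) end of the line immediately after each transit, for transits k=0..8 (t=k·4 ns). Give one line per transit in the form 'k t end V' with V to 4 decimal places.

0 0 source 2.4000
1 4 load 4.8000
2 8 source 3.3600
3 12 load 1.9200
4 16 source 2.7840
5 20 load 3.6480
6 24 source 3.1296
7 28 load 2.6112
8 32 source 2.9222

Γ_L=1.000000, Γ_S=-0.600000; launch V₁=3·100/125=2.400000
k=0 src: V=2.4000
k=1 load: inc=2.400000, refl=2.400000·1.000000=2.4000; V=0.000000+2.400000+2.400000=4.8000
k=2 src: inc=2.400000, refl=2.400000·-0.600000=-1.4400; V=2.400000+2.400000+-1.440000=3.3600
k=3 load: inc=-1.440000, refl=-1.440000·1.000000=-1.4400; V=4.800000+-1.440000+-1.440000=1.9200
k=4 src: inc=-1.440000, refl=-1.440000·-0.600000=0.8640; V=3.360000+-1.440000+0.864000=2.7840
k=5 load: inc=0.864000, refl=0.864000·1.000000=0.8640; V=1.920000+0.864000+0.864000=3.6480
k=6 src: inc=0.864000, refl=0.864000·-0.600000=-0.5184; V=2.784000+0.864000+-0.518400=3.1296
k=7 load: inc=-0.518400, refl=-0.518400·1.000000=-0.5184; V=3.648000+-0.518400+-0.518400=2.6112
k=8 src: inc=-0.518400, refl=-0.518400·-0.600000=0.3110; V=3.129600+-0.518400+0.311040=2.9222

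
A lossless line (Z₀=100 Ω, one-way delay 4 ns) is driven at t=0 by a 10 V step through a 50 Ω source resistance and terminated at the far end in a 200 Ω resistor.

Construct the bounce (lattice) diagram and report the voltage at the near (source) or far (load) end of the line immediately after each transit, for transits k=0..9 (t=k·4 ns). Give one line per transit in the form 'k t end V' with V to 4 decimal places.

Γ_L=0.333333, Γ_S=-0.333333; launch V₁=10·100/150=6.666667
k=0 src: V=6.6667
k=1 load: inc=6.666667, refl=6.666667·0.333333=2.2222; V=0.000000+6.666667+2.222222=8.8889
k=2 src: inc=2.222222, refl=2.222222·-0.333333=-0.7407; V=6.666667+2.222222+-0.740741=8.1481
k=3 load: inc=-0.740741, refl=-0.740741·0.333333=-0.2469; V=8.888889+-0.740741+-0.246914=7.9012
k=4 src: inc=-0.246914, refl=-0.246914·-0.333333=0.0823; V=8.148148+-0.246914+0.082305=7.9835
k=5 load: inc=0.082305, refl=0.082305·0.333333=0.0274; V=7.901235+0.082305+0.027435=8.0110
k=6 src: inc=0.027435, refl=0.027435·-0.333333=-0.0091; V=7.983539+0.027435+-0.009145=8.0018
k=7 load: inc=-0.009145, refl=-0.009145·0.333333=-0.0030; V=8.010974+-0.009145+-0.003048=7.9988
k=8 src: inc=-0.003048, refl=-0.003048·-0.333333=0.0010; V=8.001829+-0.003048+0.001016=7.9998
k=9 load: inc=0.001016, refl=0.001016·0.333333=0.0003; V=7.998781+0.001016+0.000339=8.0001

0 0 source 6.6667
1 4 load 8.8889
2 8 source 8.1481
3 12 load 7.9012
4 16 source 7.9835
5 20 load 8.0110
6 24 source 8.0018
7 28 load 7.9988
8 32 source 7.9998
9 36 load 8.0001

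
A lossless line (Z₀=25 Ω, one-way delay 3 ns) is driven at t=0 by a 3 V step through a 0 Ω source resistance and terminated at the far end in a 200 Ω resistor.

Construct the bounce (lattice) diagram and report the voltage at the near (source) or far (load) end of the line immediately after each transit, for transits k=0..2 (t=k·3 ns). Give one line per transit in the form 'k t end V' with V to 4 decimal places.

0 0 source 3.0000
1 3 load 5.3333
2 6 source 3.0000

Γ_L=0.777778, Γ_S=-1.000000; launch V₁=3·25/25=3.000000
k=0 src: V=3.0000
k=1 load: inc=3.000000, refl=3.000000·0.777778=2.3333; V=0.000000+3.000000+2.333333=5.3333
k=2 src: inc=2.333333, refl=2.333333·-1.000000=-2.3333; V=3.000000+2.333333+-2.333333=3.0000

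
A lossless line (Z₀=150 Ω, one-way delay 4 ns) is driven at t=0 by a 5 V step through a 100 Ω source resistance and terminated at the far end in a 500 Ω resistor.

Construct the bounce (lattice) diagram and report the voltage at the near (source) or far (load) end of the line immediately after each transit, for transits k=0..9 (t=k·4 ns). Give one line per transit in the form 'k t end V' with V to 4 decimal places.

0 0 source 3.0000
1 4 load 4.6154
2 8 source 4.2923
3 12 load 4.1183
4 16 source 4.1531
5 20 load 4.1719
6 24 source 4.1681
7 28 load 4.1661
8 32 source 4.1665
9 36 load 4.1667

Γ_L=0.538462, Γ_S=-0.200000; launch V₁=5·150/250=3.000000
k=0 src: V=3.0000
k=1 load: inc=3.000000, refl=3.000000·0.538462=1.6154; V=0.000000+3.000000+1.615385=4.6154
k=2 src: inc=1.615385, refl=1.615385·-0.200000=-0.3231; V=3.000000+1.615385+-0.323077=4.2923
k=3 load: inc=-0.323077, refl=-0.323077·0.538462=-0.1740; V=4.615385+-0.323077+-0.173964=4.1183
k=4 src: inc=-0.173964, refl=-0.173964·-0.200000=0.0348; V=4.292308+-0.173964+0.034793=4.1531
k=5 load: inc=0.034793, refl=0.034793·0.538462=0.0187; V=4.118343+0.034793+0.018735=4.1719
k=6 src: inc=0.018735, refl=0.018735·-0.200000=-0.0037; V=4.153136+0.018735+-0.003747=4.1681
k=7 load: inc=-0.003747, refl=-0.003747·0.538462=-0.0020; V=4.171871+-0.003747+-0.002018=4.1661
k=8 src: inc=-0.002018, refl=-0.002018·-0.200000=0.0004; V=4.168124+-0.002018+0.000404=4.1665
k=9 load: inc=0.000404, refl=0.000404·0.538462=0.0002; V=4.166106+0.000404+0.000217=4.1667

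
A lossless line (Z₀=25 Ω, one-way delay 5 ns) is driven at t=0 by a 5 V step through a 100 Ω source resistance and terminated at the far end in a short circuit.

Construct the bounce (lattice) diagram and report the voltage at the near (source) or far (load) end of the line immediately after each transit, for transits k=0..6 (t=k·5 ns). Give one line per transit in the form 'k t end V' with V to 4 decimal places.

Γ_L=-1.000000, Γ_S=0.600000; launch V₁=5·25/125=1.000000
k=0 src: V=1.0000
k=1 load: inc=1.000000, refl=1.000000·-1.000000=-1.0000; V=0.000000+1.000000+-1.000000=0.0000
k=2 src: inc=-1.000000, refl=-1.000000·0.600000=-0.6000; V=1.000000+-1.000000+-0.600000=-0.6000
k=3 load: inc=-0.600000, refl=-0.600000·-1.000000=0.6000; V=0.000000+-0.600000+0.600000=0.0000
k=4 src: inc=0.600000, refl=0.600000·0.600000=0.3600; V=-0.600000+0.600000+0.360000=0.3600
k=5 load: inc=0.360000, refl=0.360000·-1.000000=-0.3600; V=0.000000+0.360000+-0.360000=0.0000
k=6 src: inc=-0.360000, refl=-0.360000·0.600000=-0.2160; V=0.360000+-0.360000+-0.216000=-0.2160

0 0 source 1.0000
1 5 load 0.0000
2 10 source -0.6000
3 15 load 0.0000
4 20 source 0.3600
5 25 load 0.0000
6 30 source -0.2160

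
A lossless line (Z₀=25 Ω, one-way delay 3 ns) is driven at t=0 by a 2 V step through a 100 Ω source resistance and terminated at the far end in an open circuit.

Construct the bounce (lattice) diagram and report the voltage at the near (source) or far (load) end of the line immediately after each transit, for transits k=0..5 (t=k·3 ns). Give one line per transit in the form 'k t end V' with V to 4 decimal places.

Γ_L=1.000000, Γ_S=0.600000; launch V₁=2·25/125=0.400000
k=0 src: V=0.4000
k=1 load: inc=0.400000, refl=0.400000·1.000000=0.4000; V=0.000000+0.400000+0.400000=0.8000
k=2 src: inc=0.400000, refl=0.400000·0.600000=0.2400; V=0.400000+0.400000+0.240000=1.0400
k=3 load: inc=0.240000, refl=0.240000·1.000000=0.2400; V=0.800000+0.240000+0.240000=1.2800
k=4 src: inc=0.240000, refl=0.240000·0.600000=0.1440; V=1.040000+0.240000+0.144000=1.4240
k=5 load: inc=0.144000, refl=0.144000·1.000000=0.1440; V=1.280000+0.144000+0.144000=1.5680

0 0 source 0.4000
1 3 load 0.8000
2 6 source 1.0400
3 9 load 1.2800
4 12 source 1.4240
5 15 load 1.5680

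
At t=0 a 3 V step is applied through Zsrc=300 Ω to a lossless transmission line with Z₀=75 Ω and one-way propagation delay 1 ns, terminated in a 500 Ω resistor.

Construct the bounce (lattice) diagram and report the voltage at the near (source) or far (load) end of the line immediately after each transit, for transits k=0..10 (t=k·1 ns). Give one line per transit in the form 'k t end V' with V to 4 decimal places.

0 0 source 0.6000
1 1 load 1.0435
2 2 source 1.3096
3 3 load 1.5062
4 4 source 1.6242
5 5 load 1.7115
6 6 source 1.7638
7 7 load 1.8025
8 8 source 1.8257
9 9 load 1.8428
10 10 source 1.8531

Γ_L=0.739130, Γ_S=0.600000; launch V₁=3·75/375=0.600000
k=0 src: V=0.6000
k=1 load: inc=0.600000, refl=0.600000·0.739130=0.4435; V=0.000000+0.600000+0.443478=1.0435
k=2 src: inc=0.443478, refl=0.443478·0.600000=0.2661; V=0.600000+0.443478+0.266087=1.3096
k=3 load: inc=0.266087, refl=0.266087·0.739130=0.1967; V=1.043478+0.266087+0.196673=1.5062
k=4 src: inc=0.196673, refl=0.196673·0.600000=0.1180; V=1.309565+0.196673+0.118004=1.6242
k=5 load: inc=0.118004, refl=0.118004·0.739130=0.0872; V=1.506238+0.118004+0.087220=1.7115
k=6 src: inc=0.087220, refl=0.087220·0.600000=0.0523; V=1.624242+0.087220+0.052332=1.7638
k=7 load: inc=0.052332, refl=0.052332·0.739130=0.0387; V=1.711462+0.052332+0.038680=1.8025
k=8 src: inc=0.038680, refl=0.038680·0.600000=0.0232; V=1.763794+0.038680+0.023208=1.8257
k=9 load: inc=0.023208, refl=0.023208·0.739130=0.0172; V=1.802475+0.023208+0.017154=1.8428
k=10 src: inc=0.017154, refl=0.017154·0.600000=0.0103; V=1.825683+0.017154+0.010292=1.8531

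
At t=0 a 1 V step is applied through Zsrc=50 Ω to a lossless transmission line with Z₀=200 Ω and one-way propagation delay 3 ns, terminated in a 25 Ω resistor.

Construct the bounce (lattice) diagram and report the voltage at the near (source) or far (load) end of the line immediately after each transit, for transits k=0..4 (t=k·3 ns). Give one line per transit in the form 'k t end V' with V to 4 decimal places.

Γ_L=-0.777778, Γ_S=-0.600000; launch V₁=1·200/250=0.800000
k=0 src: V=0.8000
k=1 load: inc=0.800000, refl=0.800000·-0.777778=-0.6222; V=0.000000+0.800000+-0.622222=0.1778
k=2 src: inc=-0.622222, refl=-0.622222·-0.600000=0.3733; V=0.800000+-0.622222+0.373333=0.5511
k=3 load: inc=0.373333, refl=0.373333·-0.777778=-0.2904; V=0.177778+0.373333+-0.290370=0.2607
k=4 src: inc=-0.290370, refl=-0.290370·-0.600000=0.1742; V=0.551111+-0.290370+0.174222=0.4350

0 0 source 0.8000
1 3 load 0.1778
2 6 source 0.5511
3 9 load 0.2607
4 12 source 0.4350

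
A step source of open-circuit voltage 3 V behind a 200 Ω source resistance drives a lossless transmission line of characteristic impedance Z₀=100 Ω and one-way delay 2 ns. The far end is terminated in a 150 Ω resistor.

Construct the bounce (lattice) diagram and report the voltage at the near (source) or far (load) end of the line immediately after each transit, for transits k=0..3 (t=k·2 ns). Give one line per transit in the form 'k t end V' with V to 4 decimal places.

Γ_L=0.200000, Γ_S=0.333333; launch V₁=3·100/300=1.000000
k=0 src: V=1.0000
k=1 load: inc=1.000000, refl=1.000000·0.200000=0.2000; V=0.000000+1.000000+0.200000=1.2000
k=2 src: inc=0.200000, refl=0.200000·0.333333=0.0667; V=1.000000+0.200000+0.066667=1.2667
k=3 load: inc=0.066667, refl=0.066667·0.200000=0.0133; V=1.200000+0.066667+0.013333=1.2800

0 0 source 1.0000
1 2 load 1.2000
2 4 source 1.2667
3 6 load 1.2800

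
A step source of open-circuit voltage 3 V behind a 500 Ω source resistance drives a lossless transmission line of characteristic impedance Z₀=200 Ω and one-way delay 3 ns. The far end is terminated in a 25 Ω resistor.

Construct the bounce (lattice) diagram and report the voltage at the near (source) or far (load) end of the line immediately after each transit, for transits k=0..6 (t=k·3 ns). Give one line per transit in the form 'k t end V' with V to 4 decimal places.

0 0 source 0.8571
1 3 load 0.1905
2 6 source -0.0952
3 9 load 0.1270
4 12 source 0.2222
5 15 load 0.1481
6 18 source 0.1164

Γ_L=-0.777778, Γ_S=0.428571; launch V₁=3·200/700=0.857143
k=0 src: V=0.8571
k=1 load: inc=0.857143, refl=0.857143·-0.777778=-0.6667; V=0.000000+0.857143+-0.666667=0.1905
k=2 src: inc=-0.666667, refl=-0.666667·0.428571=-0.2857; V=0.857143+-0.666667+-0.285714=-0.0952
k=3 load: inc=-0.285714, refl=-0.285714·-0.777778=0.2222; V=0.190476+-0.285714+0.222222=0.1270
k=4 src: inc=0.222222, refl=0.222222·0.428571=0.0952; V=-0.095238+0.222222+0.095238=0.2222
k=5 load: inc=0.095238, refl=0.095238·-0.777778=-0.0741; V=0.126984+0.095238+-0.074074=0.1481
k=6 src: inc=-0.074074, refl=-0.074074·0.428571=-0.0317; V=0.222222+-0.074074+-0.031746=0.1164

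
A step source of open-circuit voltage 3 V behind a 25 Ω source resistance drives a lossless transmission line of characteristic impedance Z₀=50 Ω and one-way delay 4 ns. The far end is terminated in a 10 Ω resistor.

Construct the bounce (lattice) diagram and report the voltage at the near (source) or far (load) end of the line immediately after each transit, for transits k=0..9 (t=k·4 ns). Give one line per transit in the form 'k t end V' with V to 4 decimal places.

0 0 source 2.0000
1 4 load 0.6667
2 8 source 1.1111
3 12 load 0.8148
4 16 source 0.9136
5 20 load 0.8477
6 24 source 0.8697
7 28 load 0.8551
8 32 source 0.8599
9 36 load 0.8567

Γ_L=-0.666667, Γ_S=-0.333333; launch V₁=3·50/75=2.000000
k=0 src: V=2.0000
k=1 load: inc=2.000000, refl=2.000000·-0.666667=-1.3333; V=0.000000+2.000000+-1.333333=0.6667
k=2 src: inc=-1.333333, refl=-1.333333·-0.333333=0.4444; V=2.000000+-1.333333+0.444444=1.1111
k=3 load: inc=0.444444, refl=0.444444·-0.666667=-0.2963; V=0.666667+0.444444+-0.296296=0.8148
k=4 src: inc=-0.296296, refl=-0.296296·-0.333333=0.0988; V=1.111111+-0.296296+0.098765=0.9136
k=5 load: inc=0.098765, refl=0.098765·-0.666667=-0.0658; V=0.814815+0.098765+-0.065844=0.8477
k=6 src: inc=-0.065844, refl=-0.065844·-0.333333=0.0219; V=0.913580+-0.065844+0.021948=0.8697
k=7 load: inc=0.021948, refl=0.021948·-0.666667=-0.0146; V=0.847737+0.021948+-0.014632=0.8551
k=8 src: inc=-0.014632, refl=-0.014632·-0.333333=0.0049; V=0.869684+-0.014632+0.004877=0.8599
k=9 load: inc=0.004877, refl=0.004877·-0.666667=-0.0033; V=0.855053+0.004877+-0.003252=0.8567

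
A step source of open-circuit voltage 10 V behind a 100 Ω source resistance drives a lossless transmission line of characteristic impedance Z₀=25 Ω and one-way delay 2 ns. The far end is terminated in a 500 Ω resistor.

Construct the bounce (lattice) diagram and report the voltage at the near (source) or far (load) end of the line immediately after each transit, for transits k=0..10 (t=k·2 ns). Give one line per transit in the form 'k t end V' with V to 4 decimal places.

0 0 source 2.0000
1 2 load 3.8095
2 4 source 4.8952
3 6 load 5.8776
4 8 source 6.4669
5 10 load 7.0002
6 12 source 7.3201
7 14 load 7.6096
8 16 source 7.7833
9 18 load 7.9405
10 20 source 8.0348

Γ_L=0.904762, Γ_S=0.600000; launch V₁=10·25/125=2.000000
k=0 src: V=2.0000
k=1 load: inc=2.000000, refl=2.000000·0.904762=1.8095; V=0.000000+2.000000+1.809524=3.8095
k=2 src: inc=1.809524, refl=1.809524·0.600000=1.0857; V=2.000000+1.809524+1.085714=4.8952
k=3 load: inc=1.085714, refl=1.085714·0.904762=0.9823; V=3.809524+1.085714+0.982313=5.8776
k=4 src: inc=0.982313, refl=0.982313·0.600000=0.5894; V=4.895238+0.982313+0.589388=6.4669
k=5 load: inc=0.589388, refl=0.589388·0.904762=0.5333; V=5.877551+0.589388+0.533256=7.0002
k=6 src: inc=0.533256, refl=0.533256·0.600000=0.3200; V=6.466939+0.533256+0.319953=7.3201
k=7 load: inc=0.319953, refl=0.319953·0.904762=0.2895; V=7.000194+0.319953+0.289482=7.6096
k=8 src: inc=0.289482, refl=0.289482·0.600000=0.1737; V=7.320148+0.289482+0.173689=7.7833
k=9 load: inc=0.173689, refl=0.173689·0.904762=0.1571; V=7.609629+0.173689+0.157147=7.9405
k=10 src: inc=0.157147, refl=0.157147·0.600000=0.0943; V=7.783318+0.157147+0.094288=8.0348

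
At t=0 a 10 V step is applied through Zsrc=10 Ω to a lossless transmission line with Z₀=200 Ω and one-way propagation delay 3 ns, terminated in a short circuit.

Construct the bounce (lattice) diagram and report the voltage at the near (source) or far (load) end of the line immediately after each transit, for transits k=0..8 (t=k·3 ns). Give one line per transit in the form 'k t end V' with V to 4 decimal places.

0 0 source 9.5238
1 3 load 0.0000
2 6 source 8.6168
3 9 load 0.0000
4 12 source 7.7961
5 15 load 0.0000
6 18 source 7.0536
7 21 load 0.0000
8 24 source 6.3819

Γ_L=-1.000000, Γ_S=-0.904762; launch V₁=10·200/210=9.523810
k=0 src: V=9.5238
k=1 load: inc=9.523810, refl=9.523810·-1.000000=-9.5238; V=0.000000+9.523810+-9.523810=0.0000
k=2 src: inc=-9.523810, refl=-9.523810·-0.904762=8.6168; V=9.523810+-9.523810+8.616780=8.6168
k=3 load: inc=8.616780, refl=8.616780·-1.000000=-8.6168; V=0.000000+8.616780+-8.616780=0.0000
k=4 src: inc=-8.616780, refl=-8.616780·-0.904762=7.7961; V=8.616780+-8.616780+7.796134=7.7961
k=5 load: inc=7.796134, refl=7.796134·-1.000000=-7.7961; V=0.000000+7.796134+-7.796134=0.0000
k=6 src: inc=-7.796134, refl=-7.796134·-0.904762=7.0536; V=7.796134+-7.796134+7.053645=7.0536
k=7 load: inc=7.053645, refl=7.053645·-1.000000=-7.0536; V=0.000000+7.053645+-7.053645=0.0000
k=8 src: inc=-7.053645, refl=-7.053645·-0.904762=6.3819; V=7.053645+-7.053645+6.381870=6.3819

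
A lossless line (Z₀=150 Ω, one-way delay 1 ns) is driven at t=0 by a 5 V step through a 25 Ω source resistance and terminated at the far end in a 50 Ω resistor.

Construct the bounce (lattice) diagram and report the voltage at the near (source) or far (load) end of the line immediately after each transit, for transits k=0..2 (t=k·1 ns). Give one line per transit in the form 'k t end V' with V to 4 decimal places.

Γ_L=-0.500000, Γ_S=-0.714286; launch V₁=5·150/175=4.285714
k=0 src: V=4.2857
k=1 load: inc=4.285714, refl=4.285714·-0.500000=-2.1429; V=0.000000+4.285714+-2.142857=2.1429
k=2 src: inc=-2.142857, refl=-2.142857·-0.714286=1.5306; V=4.285714+-2.142857+1.530612=3.6735

0 0 source 4.2857
1 1 load 2.1429
2 2 source 3.6735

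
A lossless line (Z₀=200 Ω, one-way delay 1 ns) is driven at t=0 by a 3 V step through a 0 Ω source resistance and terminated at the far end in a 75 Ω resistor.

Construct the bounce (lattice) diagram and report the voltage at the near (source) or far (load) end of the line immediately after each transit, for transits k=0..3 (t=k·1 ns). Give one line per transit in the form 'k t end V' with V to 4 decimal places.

0 0 source 3.0000
1 1 load 1.6364
2 2 source 3.0000
3 3 load 2.3802

Γ_L=-0.454545, Γ_S=-1.000000; launch V₁=3·200/200=3.000000
k=0 src: V=3.0000
k=1 load: inc=3.000000, refl=3.000000·-0.454545=-1.3636; V=0.000000+3.000000+-1.363636=1.6364
k=2 src: inc=-1.363636, refl=-1.363636·-1.000000=1.3636; V=3.000000+-1.363636+1.363636=3.0000
k=3 load: inc=1.363636, refl=1.363636·-0.454545=-0.6198; V=1.636364+1.363636+-0.619835=2.3802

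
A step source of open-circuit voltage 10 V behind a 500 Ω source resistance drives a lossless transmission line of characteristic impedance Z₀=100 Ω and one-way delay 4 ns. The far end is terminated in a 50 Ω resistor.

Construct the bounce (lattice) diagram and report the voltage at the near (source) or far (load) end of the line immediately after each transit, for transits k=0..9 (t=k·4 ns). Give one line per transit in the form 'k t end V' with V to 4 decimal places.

Γ_L=-0.333333, Γ_S=0.666667; launch V₁=10·100/600=1.666667
k=0 src: V=1.6667
k=1 load: inc=1.666667, refl=1.666667·-0.333333=-0.5556; V=0.000000+1.666667+-0.555556=1.1111
k=2 src: inc=-0.555556, refl=-0.555556·0.666667=-0.3704; V=1.666667+-0.555556+-0.370370=0.7407
k=3 load: inc=-0.370370, refl=-0.370370·-0.333333=0.1235; V=1.111111+-0.370370+0.123457=0.8642
k=4 src: inc=0.123457, refl=0.123457·0.666667=0.0823; V=0.740741+0.123457+0.082305=0.9465
k=5 load: inc=0.082305, refl=0.082305·-0.333333=-0.0274; V=0.864198+0.082305+-0.027435=0.9191
k=6 src: inc=-0.027435, refl=-0.027435·0.666667=-0.0183; V=0.946502+-0.027435+-0.018290=0.9008
k=7 load: inc=-0.018290, refl=-0.018290·-0.333333=0.0061; V=0.919067+-0.018290+0.006097=0.9069
k=8 src: inc=0.006097, refl=0.006097·0.666667=0.0041; V=0.900777+0.006097+0.004064=0.9109
k=9 load: inc=0.004064, refl=0.004064·-0.333333=-0.0014; V=0.906874+0.004064+-0.001355=0.9096

0 0 source 1.6667
1 4 load 1.1111
2 8 source 0.7407
3 12 load 0.8642
4 16 source 0.9465
5 20 load 0.9191
6 24 source 0.9008
7 28 load 0.9069
8 32 source 0.9109
9 36 load 0.9096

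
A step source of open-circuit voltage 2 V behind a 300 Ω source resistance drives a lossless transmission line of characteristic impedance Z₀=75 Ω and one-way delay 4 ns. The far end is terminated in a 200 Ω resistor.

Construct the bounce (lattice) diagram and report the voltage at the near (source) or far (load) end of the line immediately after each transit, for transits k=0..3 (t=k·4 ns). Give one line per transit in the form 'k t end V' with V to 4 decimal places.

Γ_L=0.454545, Γ_S=0.600000; launch V₁=2·75/375=0.400000
k=0 src: V=0.4000
k=1 load: inc=0.400000, refl=0.400000·0.454545=0.1818; V=0.000000+0.400000+0.181818=0.5818
k=2 src: inc=0.181818, refl=0.181818·0.600000=0.1091; V=0.400000+0.181818+0.109091=0.6909
k=3 load: inc=0.109091, refl=0.109091·0.454545=0.0496; V=0.581818+0.109091+0.049587=0.7405

0 0 source 0.4000
1 4 load 0.5818
2 8 source 0.6909
3 12 load 0.7405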